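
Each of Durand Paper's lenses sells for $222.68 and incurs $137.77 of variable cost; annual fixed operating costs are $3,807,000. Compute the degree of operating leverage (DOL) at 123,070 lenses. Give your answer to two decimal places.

1.57

Total contribution margin = 123,070 × $84.91 = $10,449,873.70.
EBIT = $10,449,873.70 − $3,807,000 = $6,642,873.70.
DOL = contribution ÷ EBIT = $10,449,873.70 ÷ $6,642,873.70 = 1.5731.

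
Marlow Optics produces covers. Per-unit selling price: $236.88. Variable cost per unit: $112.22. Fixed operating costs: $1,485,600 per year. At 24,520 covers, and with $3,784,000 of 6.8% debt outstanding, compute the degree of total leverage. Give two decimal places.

At 24,520 units, contribution = 24,520 × $124.66 = $3,056,663.20.
Subtracting fixed costs: EBIT = $3,056,663.20 − $1,485,600 = $1,571,063.20. Interest = $257,312.00, so EBIT − I = $1,313,751.20.
Degree of total leverage = total CM / (EBIT − interest) = $3,056,663.20 / $1,313,751.20 = 2.3267.

2.33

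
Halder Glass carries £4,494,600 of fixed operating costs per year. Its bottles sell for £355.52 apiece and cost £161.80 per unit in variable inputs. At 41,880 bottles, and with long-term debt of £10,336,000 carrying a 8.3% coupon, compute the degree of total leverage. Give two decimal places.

2.94

Contribution at this volume is 41,880 × £193.72 = £8,112,993.60.
Subtracting fixed costs: EBIT = £8,112,993.60 − £4,494,600 = £3,618,393.60. Interest = £857,888.00, so EBIT − I = £2,760,505.60.
DCL = contribution ÷ (EBIT − I) = £8,112,993.60 ÷ £2,760,505.60 = 2.9390.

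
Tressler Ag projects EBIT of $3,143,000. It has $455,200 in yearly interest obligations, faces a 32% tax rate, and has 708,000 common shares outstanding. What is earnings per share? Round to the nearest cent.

$2.58

Pre-tax income = $3,143,000 − $455,200.00 = $2,687,800.00.
Net income = $2,687,800.00 × (1 − 0.32) = $1,827,704.00.
EPS = $1,827,704.00 ÷ 708,000 = $2.58.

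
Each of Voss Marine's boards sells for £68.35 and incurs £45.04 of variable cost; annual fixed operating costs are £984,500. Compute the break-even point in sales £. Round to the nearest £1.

£2,886,769

Contribution margin per unit = £68.35 − £45.04 = £23.31, a CM ratio of £23.31 ÷ £68.35 = 0.3410.
Break-even revenue = fixed costs × price ÷ CM = £984,500 × £68.35 ÷ £23.31 = £2,886,769.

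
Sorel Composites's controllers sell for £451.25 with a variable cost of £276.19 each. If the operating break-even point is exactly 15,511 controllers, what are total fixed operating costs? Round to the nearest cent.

Contribution margin per unit = £451.25 − £276.19 = £175.06.
Fixed costs = break-even units × CM = 15,511 × £175.06 = £2,715,355.66.

£2,715,355.66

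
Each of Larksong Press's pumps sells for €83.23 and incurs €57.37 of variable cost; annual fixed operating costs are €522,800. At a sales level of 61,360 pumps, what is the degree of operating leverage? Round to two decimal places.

1.49

Contribution at this volume is 61,360 × €25.86 = €1,586,769.60.
Operating income = contribution − fixed costs = €1,586,769.60 − €522,800 = €1,063,969.60.
DOL = contribution ÷ EBIT = €1,586,769.60 ÷ €1,063,969.60 = 1.4914.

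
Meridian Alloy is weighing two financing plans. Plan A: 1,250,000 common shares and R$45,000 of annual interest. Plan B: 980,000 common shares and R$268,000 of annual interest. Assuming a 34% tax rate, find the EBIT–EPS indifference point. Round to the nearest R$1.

Set EPS_A = EPS_B: (EBIT − R$45,000)(1 − 0.34) ÷ 1,250,000 = (EBIT − R$268,000)(1 − 0.34) ÷ 980,000.
The (1 − t) factor cancels: (EBIT − 45,000) × 980,000 = (EBIT − 268,000) × 1,250,000.
EBIT × (1,250,000 − 980,000) = 268,000 × 1,250,000 − 45,000 × 980,000 = 290,900,000,000, so EBIT = 290,900,000,000 ÷ 270,000 = 1,077,407.41.

R$1,077,407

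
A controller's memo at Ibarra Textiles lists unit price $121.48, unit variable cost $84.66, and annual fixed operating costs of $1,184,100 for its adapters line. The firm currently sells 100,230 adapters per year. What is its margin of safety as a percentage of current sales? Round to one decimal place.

Contribution margin per unit = $121.48 − $84.66 = $36.82. Break-even units = $1,184,100 ÷ $36.82 = 32,159.15; break-even revenue = 32,159.15 × $121.48 = $3,906,693.86.
Current sales = 100,230 × $121.48 = $12,175,940.40.
Margin of safety = ($12,175,940.40 − $3,906,693.86) ÷ $12,175,940.40 = 67.9%.

67.9%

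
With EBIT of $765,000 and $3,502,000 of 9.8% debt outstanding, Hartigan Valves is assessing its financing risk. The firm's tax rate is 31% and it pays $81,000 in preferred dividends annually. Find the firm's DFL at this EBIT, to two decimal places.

Interest = $343,196.00.
Preferred dividends grossed up pre-tax: $81,000 / (1 − 0.31) = $117,391.30.
DFL = EBIT ÷ [EBIT − I − D_p/(1−t)] = $765,000 ÷ [$765,000 − $343,196.00 − $117,391.30] = $765,000 ÷ $304,412.70 = 2.5130.

2.51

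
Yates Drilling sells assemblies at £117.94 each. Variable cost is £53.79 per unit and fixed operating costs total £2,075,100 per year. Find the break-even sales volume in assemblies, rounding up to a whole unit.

32,348 assemblies

Unit CM = price − variable cost = £117.94 − £53.79 = £64.15.
Break-even volume = fixed costs ÷ CM per unit = £2,075,100 ÷ £64.15 = 32,347.62, so 32,348 assemblies.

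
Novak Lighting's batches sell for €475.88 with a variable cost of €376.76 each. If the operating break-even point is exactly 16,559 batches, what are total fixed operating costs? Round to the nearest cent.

Contribution margin per unit = €475.88 − €376.76 = €99.12.
Fixed costs = break-even units × CM = 16,559 × €99.12 = €1,641,328.08.

€1,641,328.08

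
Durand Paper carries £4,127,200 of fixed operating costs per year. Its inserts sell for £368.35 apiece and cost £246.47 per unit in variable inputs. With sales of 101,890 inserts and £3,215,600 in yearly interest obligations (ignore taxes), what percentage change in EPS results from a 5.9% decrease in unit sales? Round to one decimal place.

-14.4%

Contribution at this volume is 101,890 × £121.88 = £12,418,353.20.
Operating income = contribution − fixed costs = £12,418,353.20 − £4,127,200 = £8,291,153.20.
Interest = £3,215,600.00, so EBIT − I = £5,075,553.20.
Degree of combined leverage = contribution ÷ (EBIT − I) = £12,418,353.20 ÷ £5,075,553.20 = 2.4467.
%ΔEPS = DCL × %ΔSales = 2.4467 × -5.9% = -14.4%.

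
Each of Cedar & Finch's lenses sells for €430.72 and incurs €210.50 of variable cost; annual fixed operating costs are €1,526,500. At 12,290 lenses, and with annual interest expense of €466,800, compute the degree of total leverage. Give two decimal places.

Contribution at this volume is 12,290 × €220.22 = €2,706,503.80.
Operating income = contribution − fixed costs = €2,706,503.80 − €1,526,500 = €1,180,003.80. Interest = €466,800.00, so EBIT − I = €713,203.80.
DCL = contribution ÷ (EBIT − I) = €2,706,503.80 ÷ €713,203.80 = 3.7949.

3.79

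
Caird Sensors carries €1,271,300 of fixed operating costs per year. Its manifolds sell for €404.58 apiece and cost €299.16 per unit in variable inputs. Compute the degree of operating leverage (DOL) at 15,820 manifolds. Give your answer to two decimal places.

4.21

At 15,820 units, contribution = 15,820 × €105.42 = €1,667,744.40.
EBIT = €1,667,744.40 − €1,271,300 = €396,444.40.
Degree of operating leverage = €1,667,744.40 / €396,444.40 = 4.2068.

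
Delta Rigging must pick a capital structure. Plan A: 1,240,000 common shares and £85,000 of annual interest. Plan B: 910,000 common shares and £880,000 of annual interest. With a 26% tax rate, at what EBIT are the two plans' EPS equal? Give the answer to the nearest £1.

£3,072,273

At indifference, (EBIT − 85,000)(1 − t)/1,240,000 = (EBIT − 880,000)(1 − t)/910,000.
Cancelling (1 − t) and cross-multiplying: 910,000·(EBIT − 85,000) = 1,240,000·(EBIT − 880,000).
Solving, EBIT = (880,000·1,240,000 − 85,000·910,000) / (1,240,000 − 910,000) = 1,013,850,000,000 / 330,000 = 3,072,272.73.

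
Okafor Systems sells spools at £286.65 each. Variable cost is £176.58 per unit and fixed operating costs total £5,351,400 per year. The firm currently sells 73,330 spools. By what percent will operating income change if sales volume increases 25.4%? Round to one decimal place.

At 73,330 units, contribution = 73,330 × £110.07 = £8,071,433.10.
Operating income = contribution − fixed costs = £8,071,433.10 − £5,351,400 = £2,720,033.10.
So DOL = total CM / EBIT = £8,071,433.10 / £2,720,033.10 = 2.9674.
%ΔEBIT = DOL × %ΔSales = 2.9674 × +25.4% = +75.4%.

+75.4%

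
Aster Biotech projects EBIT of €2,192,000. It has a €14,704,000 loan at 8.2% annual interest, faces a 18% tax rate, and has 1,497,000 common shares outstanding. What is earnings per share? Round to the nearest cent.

€0.54

Interest = €1,205,728.00, so EBT = €2,192,000 − €1,205,728.00 = €986,272.00.
Net income = €986,272.00 × (1 − 0.18) = €808,743.04.
Per share: €808,743.04 / 1,497,000 shares = €0.54.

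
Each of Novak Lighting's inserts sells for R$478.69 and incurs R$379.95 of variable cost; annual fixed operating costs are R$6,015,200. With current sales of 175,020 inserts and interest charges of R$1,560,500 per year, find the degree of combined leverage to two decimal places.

1.78

Total contribution margin = 175,020 × R$98.74 = R$17,281,474.80.
EBIT = R$17,281,474.80 − R$6,015,200 = R$11,266,274.80. Interest = R$1,560,500.00.
DOL = R$17,281,474.80 ÷ R$11,266,274.80 = 1.5339; DFL = R$11,266,274.80 ÷ R$9,705,774.80 = 1.1608.
DCL = DOL × DFL = 1.5339 × 1.1608 = 1.7806.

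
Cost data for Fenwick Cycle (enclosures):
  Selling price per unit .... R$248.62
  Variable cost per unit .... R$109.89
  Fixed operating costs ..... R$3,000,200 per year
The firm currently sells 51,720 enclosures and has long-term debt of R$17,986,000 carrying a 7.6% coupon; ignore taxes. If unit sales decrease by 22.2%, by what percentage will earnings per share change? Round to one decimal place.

-56.7%

Contribution at this volume is 51,720 × R$138.73 = R$7,175,115.60.
Subtracting fixed costs: EBIT = R$7,175,115.60 − R$3,000,200 = R$4,174,915.60.
After interest of R$1,366,936.00, pre-tax earnings = R$2,807,979.60.
Degree of combined leverage = contribution ÷ (EBIT − I) = R$7,175,115.60 ÷ R$2,807,979.60 = 2.5553.
EPS therefore changes by 2.5553 × (-22.2%) = -56.7%.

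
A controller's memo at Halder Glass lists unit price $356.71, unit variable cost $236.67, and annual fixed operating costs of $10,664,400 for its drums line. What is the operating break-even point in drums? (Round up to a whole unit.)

88,841 drums

Each unit contributes $356.71 − $236.67 = $120.04.
Break-even volume = fixed costs ÷ CM per unit = $10,664,400 ÷ $120.04 = 88,840.39, so 88,841 drums.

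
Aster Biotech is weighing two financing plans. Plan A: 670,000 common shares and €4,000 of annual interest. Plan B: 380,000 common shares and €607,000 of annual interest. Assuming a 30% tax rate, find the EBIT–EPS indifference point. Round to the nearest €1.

€1,397,138

Set EPS_A = EPS_B: (EBIT − €4,000)(1 − 0.30) ÷ 670,000 = (EBIT − €607,000)(1 − 0.30) ÷ 380,000.
The (1 − t) factor cancels: (EBIT − 4,000) × 380,000 = (EBIT − 607,000) × 670,000.
EBIT × (670,000 − 380,000) = 607,000 × 670,000 − 4,000 × 380,000 = 405,170,000,000, so EBIT = 405,170,000,000 ÷ 290,000 = 1,397,137.93.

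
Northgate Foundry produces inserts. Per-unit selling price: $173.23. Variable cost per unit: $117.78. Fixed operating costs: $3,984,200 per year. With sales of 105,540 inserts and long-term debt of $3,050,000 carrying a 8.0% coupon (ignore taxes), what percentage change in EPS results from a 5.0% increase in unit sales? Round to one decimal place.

+18.0%

Total contribution margin = 105,540 × $55.45 = $5,852,193.00.
Operating income = contribution − fixed costs = $5,852,193.00 − $3,984,200 = $1,867,993.00.
Interest = $244,000.00, so EBIT − I = $1,623,993.00.
DCL = total CM / (EBIT − I) = $5,852,193.00 / $1,623,993.00 = 3.6036.
EPS therefore changes by 3.6036 × (+5.0%) = +18.0%.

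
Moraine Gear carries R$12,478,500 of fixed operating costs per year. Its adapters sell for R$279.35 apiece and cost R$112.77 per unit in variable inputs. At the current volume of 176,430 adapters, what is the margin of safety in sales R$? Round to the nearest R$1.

R$28,359,625

Unit CM = price − variable cost = R$279.35 − R$112.77 = R$166.58. Break-even units = R$12,478,500 ÷ R$166.58 = 74,909.95; break-even revenue = 74,909.95 × R$279.35 = R$20,926,095.42.
Current sales = 176,430 × R$279.35 = R$49,285,720.50.
Margin of safety = R$49,285,720.50 − R$20,926,095.42 = R$28,359,625.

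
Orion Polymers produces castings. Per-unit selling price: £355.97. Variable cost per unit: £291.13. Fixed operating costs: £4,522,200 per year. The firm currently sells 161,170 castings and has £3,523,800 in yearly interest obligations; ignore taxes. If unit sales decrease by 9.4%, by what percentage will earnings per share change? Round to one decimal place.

-40.9%

Total contribution margin = 161,170 × £64.84 = £10,450,262.80.
EBIT = £10,450,262.80 − £4,522,200 = £5,928,062.80.
Interest = £3,523,800.00, so EBIT − I = £2,404,262.80.
DCL = total CM / (EBIT − I) = £10,450,262.80 / £2,404,262.80 = 4.3466.
%ΔEPS = DCL × %ΔSales = 4.3466 × -9.4% = -40.9%.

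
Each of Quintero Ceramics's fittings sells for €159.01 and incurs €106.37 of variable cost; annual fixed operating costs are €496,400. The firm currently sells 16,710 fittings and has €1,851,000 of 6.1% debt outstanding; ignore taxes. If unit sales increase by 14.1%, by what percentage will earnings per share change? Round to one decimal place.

Total contribution margin = 16,710 × €52.64 = €879,614.40.
Operating income = contribution − fixed costs = €879,614.40 − €496,400 = €383,214.40.
After interest of €112,911.00, pre-tax earnings = €270,303.40.
DCL = total CM / (EBIT − I) = €879,614.40 / €270,303.40 = 3.2542.
EPS therefore changes by 3.2542 × (+14.1%) = +45.9%.

+45.9%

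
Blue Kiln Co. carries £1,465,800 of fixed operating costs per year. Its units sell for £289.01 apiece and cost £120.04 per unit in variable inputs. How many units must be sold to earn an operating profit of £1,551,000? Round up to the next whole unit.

17,855 units

Each unit contributes £289.01 − £120.04 = £168.97.
Need Q such that Q × £168.97 − £1,465,800 = £1,551,000, i.e. Q = £3,016,800 / £168.97 = 17,854.06 → 17,855.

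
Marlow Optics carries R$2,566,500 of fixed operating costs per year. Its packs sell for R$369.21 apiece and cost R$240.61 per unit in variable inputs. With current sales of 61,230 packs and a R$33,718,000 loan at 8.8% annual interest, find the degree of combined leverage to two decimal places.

3.36

At 61,230 units, contribution = 61,230 × R$128.60 = R$7,874,178.00.
Subtracting fixed costs: EBIT = R$7,874,178.00 − R$2,566,500 = R$5,307,678.00. Interest = R$2,967,184.00.
DOL = R$7,874,178.00 ÷ R$5,307,678.00 = 1.4835; DFL = R$5,307,678.00 ÷ R$2,340,494.00 = 2.2678.
DCL = DOL × DFL = 1.4835 × 2.2678 = 3.3643.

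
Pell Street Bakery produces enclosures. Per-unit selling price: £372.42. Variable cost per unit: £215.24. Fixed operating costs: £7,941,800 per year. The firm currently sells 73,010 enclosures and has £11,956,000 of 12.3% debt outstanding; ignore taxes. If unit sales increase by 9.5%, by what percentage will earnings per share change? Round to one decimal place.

+52.8%

Contribution at this volume is 73,010 × £157.18 = £11,475,711.80.
Subtracting fixed costs: EBIT = £11,475,711.80 − £7,941,800 = £3,533,911.80.
Interest = £1,470,588.00, so EBIT − I = £2,063,323.80.
DCL = total CM / (EBIT − I) = £11,475,711.80 / £2,063,323.80 = 5.5618.
EPS therefore changes by 5.5618 × (+9.5%) = +52.8%.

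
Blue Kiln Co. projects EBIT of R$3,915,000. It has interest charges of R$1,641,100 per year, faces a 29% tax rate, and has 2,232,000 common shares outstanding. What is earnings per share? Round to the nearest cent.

Interest = R$1,641,100.00, so EBT = R$3,915,000 − R$1,641,100.00 = R$2,273,900.00.
After tax at 29%: net income = R$2,273,900.00 × 0.71 = R$1,614,469.00.
Per share: R$1,614,469.00 / 2,232,000 shares = R$0.72.

R$0.72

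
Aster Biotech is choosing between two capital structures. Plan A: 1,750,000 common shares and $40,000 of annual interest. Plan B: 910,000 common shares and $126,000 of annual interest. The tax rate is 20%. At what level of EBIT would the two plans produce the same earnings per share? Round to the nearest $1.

$219,167

At indifference, (EBIT − 40,000)(1 − t)/1,750,000 = (EBIT − 126,000)(1 − t)/910,000.
Cancelling (1 − t) and cross-multiplying: 910,000·(EBIT − 40,000) = 1,750,000·(EBIT − 126,000).
Solving, EBIT = (126,000·1,750,000 − 40,000·910,000) / (1,750,000 − 910,000) = 184,100,000,000 / 840,000 = 219,166.67.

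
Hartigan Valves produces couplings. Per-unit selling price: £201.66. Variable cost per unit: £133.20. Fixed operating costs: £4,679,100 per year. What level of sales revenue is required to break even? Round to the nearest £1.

CM per unit = £201.66 − £133.20 = £68.46; CM ratio = £68.46 / £201.66 = 0.3395.
Break-even sales = FC ÷ CM ratio = £4,679,100 × £201.66 / £68.46 = £13,783,046.

£13,783,046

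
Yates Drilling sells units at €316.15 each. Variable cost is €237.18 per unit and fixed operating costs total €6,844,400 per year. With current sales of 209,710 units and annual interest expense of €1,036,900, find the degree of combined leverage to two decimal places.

Contribution at this volume is 209,710 × €78.97 = €16,560,798.70.
Operating income = contribution − fixed costs = €16,560,798.70 − €6,844,400 = €9,716,398.70. Interest = €1,036,900.00, so EBIT − I = €8,679,498.70.
DCL = contribution ÷ (EBIT − I) = €16,560,798.70 ÷ €8,679,498.70 = 1.9080.

1.91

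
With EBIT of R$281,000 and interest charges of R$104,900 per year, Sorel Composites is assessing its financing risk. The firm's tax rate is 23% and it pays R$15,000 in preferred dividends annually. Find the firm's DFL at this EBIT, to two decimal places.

1.79

Interest = R$104,900.00.
Pre-tax preferred-dividend burden = R$15,000 ÷ (1 − 0.23) = R$19,480.52.
DFL = EBIT ÷ [EBIT − I − D_p/(1−t)] = R$281,000 ÷ [R$281,000 − R$104,900.00 − R$19,480.52] = R$281,000 ÷ R$156,619.48 = 1.7942.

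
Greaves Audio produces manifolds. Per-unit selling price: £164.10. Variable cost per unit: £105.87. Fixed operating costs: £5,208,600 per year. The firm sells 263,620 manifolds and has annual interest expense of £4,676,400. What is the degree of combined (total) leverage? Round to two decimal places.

2.81

Total contribution margin = 263,620 × £58.23 = £15,350,592.60.
Operating income = contribution − fixed costs = £15,350,592.60 − £5,208,600 = £10,141,992.60. Interest = £4,676,400.00.
DOL = £15,350,592.60 ÷ £10,141,992.60 = 1.5136; DFL = £10,141,992.60 ÷ £5,465,592.60 = 1.8556.
Combined leverage = 1.5136 × 1.8556 = 2.8086.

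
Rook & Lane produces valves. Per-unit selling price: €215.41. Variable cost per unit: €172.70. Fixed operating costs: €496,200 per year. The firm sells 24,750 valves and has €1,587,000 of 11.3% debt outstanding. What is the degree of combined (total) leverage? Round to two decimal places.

Total contribution margin = 24,750 × €42.71 = €1,057,072.50.
EBIT = €1,057,072.50 − €496,200 = €560,872.50. Interest = €179,331.00, so EBIT − I = €381,541.50.
Degree of total leverage = total CM / (EBIT − interest) = €1,057,072.50 / €381,541.50 = 2.7705.

2.77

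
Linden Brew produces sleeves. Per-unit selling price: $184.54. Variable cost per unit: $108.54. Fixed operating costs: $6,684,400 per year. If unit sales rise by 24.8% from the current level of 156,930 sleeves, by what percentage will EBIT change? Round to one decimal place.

+56.4%

Total contribution margin = 156,930 × $76.00 = $11,926,680.00.
Operating income = contribution − fixed costs = $11,926,680.00 − $6,684,400 = $5,242,280.00.
DOL = contribution ÷ EBIT = $11,926,680.00 ÷ $5,242,280.00 = 2.2751.
%ΔEBIT = DOL × %ΔSales = 2.2751 × +24.8% = +56.4%.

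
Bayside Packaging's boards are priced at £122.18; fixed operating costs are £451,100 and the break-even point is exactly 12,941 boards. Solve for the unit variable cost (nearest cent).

At break-even, FC = Q × (P − VC), so P − VC = £451,100 ÷ 12,941 = £34.8582.
Hence VC = price − CM = £122.18 − £34.8582 = £87.32.

£87.32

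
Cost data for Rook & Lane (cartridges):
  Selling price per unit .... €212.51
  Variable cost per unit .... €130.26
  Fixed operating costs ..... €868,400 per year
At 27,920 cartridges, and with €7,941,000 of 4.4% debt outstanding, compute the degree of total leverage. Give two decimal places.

Contribution at this volume is 27,920 × €82.25 = €2,296,420.00.
EBIT = €2,296,420.00 − €868,400 = €1,428,020.00. Interest = €349,404.00.
DOL = €2,296,420.00 ÷ €1,428,020.00 = 1.6081; DFL = €1,428,020.00 ÷ €1,078,616.00 = 1.3239.
DCL = DOL × DFL = 1.6081 × 1.3239 = 2.1290.

2.13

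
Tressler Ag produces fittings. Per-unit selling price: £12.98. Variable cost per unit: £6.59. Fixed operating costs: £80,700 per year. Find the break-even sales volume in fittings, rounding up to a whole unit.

12,630 fittings

Contribution margin per unit = £12.98 − £6.59 = £6.39.
Units to break even: £80,700 ÷ £6.39 = 12,629.11, rounded up to 12,630.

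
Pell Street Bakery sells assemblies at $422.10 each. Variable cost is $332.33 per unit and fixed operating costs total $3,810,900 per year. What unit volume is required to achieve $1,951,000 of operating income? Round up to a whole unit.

Each unit contributes $422.10 − $332.33 = $89.77.
Required volume = (fixed costs + target profit) ÷ CM = ($3,810,900 + $1,951,000) ÷ $89.77 = 64,185.14, so 64,186 assemblies.

64,186 assemblies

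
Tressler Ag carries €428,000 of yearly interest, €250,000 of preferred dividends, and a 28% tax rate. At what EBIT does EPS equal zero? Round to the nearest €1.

€775,222

Grossing the preferred dividend up to pre-tax terms: €250,000 / (1 − 0.28) = €347,222.22.
EPS = 0 when EBIT covers interest plus the pre-tax preferred burden: €428,000 + €347,222.22 = €775,222.22.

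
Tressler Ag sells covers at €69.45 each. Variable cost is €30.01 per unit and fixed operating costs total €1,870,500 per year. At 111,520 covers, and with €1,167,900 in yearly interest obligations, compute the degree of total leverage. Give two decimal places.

Total contribution margin = 111,520 × €39.44 = €4,398,348.80.
Operating income = contribution − fixed costs = €4,398,348.80 − €1,870,500 = €2,527,848.80. Interest = €1,167,900.00.
DOL = €4,398,348.80 ÷ €2,527,848.80 = 1.7400; DFL = €2,527,848.80 ÷ €1,359,948.80 = 1.8588.
DCL = DOL × DFL = 1.7400 × 1.8588 = 3.2343.

3.23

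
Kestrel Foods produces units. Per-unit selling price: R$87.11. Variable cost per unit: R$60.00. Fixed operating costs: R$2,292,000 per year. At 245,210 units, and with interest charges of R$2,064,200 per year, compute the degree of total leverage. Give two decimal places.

Total contribution margin = 245,210 × R$27.11 = R$6,647,643.10.
Subtracting fixed costs: EBIT = R$6,647,643.10 − R$2,292,000 = R$4,355,643.10. Interest = R$2,064,200.00, so EBIT − I = R$2,291,443.10.
Degree of total leverage = total CM / (EBIT − interest) = R$6,647,643.10 / R$2,291,443.10 = 2.9011.

2.90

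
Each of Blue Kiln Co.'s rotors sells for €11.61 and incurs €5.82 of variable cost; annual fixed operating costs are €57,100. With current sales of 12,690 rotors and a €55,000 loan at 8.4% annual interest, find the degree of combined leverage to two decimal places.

At 12,690 units, contribution = 12,690 × €5.79 = €73,475.10.
Operating income = contribution − fixed costs = €73,475.10 − €57,100 = €16,375.10. Interest = €4,620.00.
DOL = €73,475.10 ÷ €16,375.10 = 4.4870; DFL = €16,375.10 ÷ €11,755.10 = 1.3930.
DCL = DOL × DFL = 4.4870 × 1.3930 = 6.2504.

6.25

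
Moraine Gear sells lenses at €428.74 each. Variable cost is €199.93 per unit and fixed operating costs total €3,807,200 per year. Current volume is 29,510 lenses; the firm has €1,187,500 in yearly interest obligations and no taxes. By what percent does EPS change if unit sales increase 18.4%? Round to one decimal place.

+70.7%

Contribution at this volume is 29,510 × €228.81 = €6,752,183.10.
Subtracting fixed costs: EBIT = €6,752,183.10 − €3,807,200 = €2,944,983.10.
Interest = €1,187,500.00, so EBIT − I = €1,757,483.10.
Degree of combined leverage = contribution ÷ (EBIT − I) = €6,752,183.10 ÷ €1,757,483.10 = 3.8420.
EPS therefore changes by 3.8420 × (+18.4%) = +70.7%.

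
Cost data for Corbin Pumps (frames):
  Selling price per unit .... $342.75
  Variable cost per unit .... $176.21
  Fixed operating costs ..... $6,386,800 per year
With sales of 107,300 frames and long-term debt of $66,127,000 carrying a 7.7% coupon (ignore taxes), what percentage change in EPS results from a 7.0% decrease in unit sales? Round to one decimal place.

-19.6%

Total contribution margin = 107,300 × $166.54 = $17,869,742.00.
EBIT = $17,869,742.00 − $6,386,800 = $11,482,942.00.
Interest = $5,091,779.00, so EBIT − I = $6,391,163.00.
DCL = total CM / (EBIT − I) = $17,869,742.00 / $6,391,163.00 = 2.7960.
EPS therefore changes by 2.7960 × (-7.0%) = -19.6%.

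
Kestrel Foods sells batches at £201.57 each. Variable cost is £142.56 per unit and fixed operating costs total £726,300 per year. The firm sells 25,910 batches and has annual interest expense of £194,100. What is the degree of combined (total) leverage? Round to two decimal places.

2.51

Contribution at this volume is 25,910 × £59.01 = £1,528,949.10.
EBIT = £1,528,949.10 − £726,300 = £802,649.10. Interest = £194,100.00.
DOL = £1,528,949.10 ÷ £802,649.10 = 1.9049; DFL = £802,649.10 ÷ £608,549.10 = 1.3190.
Combined leverage = 1.9049 × 1.3190 = 2.5126.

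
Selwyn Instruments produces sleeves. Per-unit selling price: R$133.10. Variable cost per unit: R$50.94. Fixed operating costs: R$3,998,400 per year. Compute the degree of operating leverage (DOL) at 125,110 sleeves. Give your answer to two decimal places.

1.64

Contribution at this volume is 125,110 × R$82.16 = R$10,279,037.60.
EBIT = R$10,279,037.60 − R$3,998,400 = R$6,280,637.60.
Degree of operating leverage = R$10,279,037.60 / R$6,280,637.60 = 1.6366.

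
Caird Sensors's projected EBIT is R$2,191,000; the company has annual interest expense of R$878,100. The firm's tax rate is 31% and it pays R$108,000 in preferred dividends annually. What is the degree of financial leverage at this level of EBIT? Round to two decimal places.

Interest = R$878,100.00.
Pre-tax preferred-dividend burden = R$108,000 ÷ (1 − 0.31) = R$156,521.74.
DFL = EBIT ÷ [EBIT − I − D_p/(1−t)] = R$2,191,000 ÷ [R$2,191,000 − R$878,100.00 − R$156,521.74] = R$2,191,000 ÷ R$1,156,378.26 = 1.8947.

1.89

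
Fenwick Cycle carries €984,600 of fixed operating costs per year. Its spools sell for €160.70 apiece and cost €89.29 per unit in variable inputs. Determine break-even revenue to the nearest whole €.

CM per unit = €160.70 − €89.29 = €71.41; CM ratio = €71.41 / €160.70 = 0.4444.
Break-even revenue = fixed costs × price ÷ CM = €984,600 × €160.70 ÷ €71.41 = €2,215,729.

€2,215,729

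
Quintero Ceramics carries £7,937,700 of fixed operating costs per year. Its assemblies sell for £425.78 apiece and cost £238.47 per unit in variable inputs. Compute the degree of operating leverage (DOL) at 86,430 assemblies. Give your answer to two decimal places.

1.96

Total contribution margin = 86,430 × £187.31 = £16,189,203.30.
Subtracting fixed costs: EBIT = £16,189,203.30 − £7,937,700 = £8,251,503.30.
DOL = contribution ÷ EBIT = £16,189,203.30 ÷ £8,251,503.30 = 1.9620.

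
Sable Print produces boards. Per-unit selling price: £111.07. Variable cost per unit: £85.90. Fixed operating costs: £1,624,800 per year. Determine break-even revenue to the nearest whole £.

Contribution margin per unit = £111.07 − £85.90 = £25.17, a CM ratio of £25.17 ÷ £111.07 = 0.2266.
Break-even revenue = fixed costs × price ÷ CM = £1,624,800 × £111.07 ÷ £25.17 = £7,169,906.

£7,169,906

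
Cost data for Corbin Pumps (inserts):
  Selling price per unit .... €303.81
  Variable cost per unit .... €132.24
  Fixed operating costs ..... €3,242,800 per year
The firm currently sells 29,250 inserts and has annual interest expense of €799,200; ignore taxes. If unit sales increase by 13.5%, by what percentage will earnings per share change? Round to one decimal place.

+69.4%

At 29,250 units, contribution = 29,250 × €171.57 = €5,018,422.50.
Subtracting fixed costs: EBIT = €5,018,422.50 − €3,242,800 = €1,775,622.50.
After interest of €799,200.00, pre-tax earnings = €976,422.50.
DCL = total CM / (EBIT − I) = €5,018,422.50 / €976,422.50 = 5.1396.
%ΔEPS = DCL × %ΔSales = 5.1396 × +13.5% = +69.4%.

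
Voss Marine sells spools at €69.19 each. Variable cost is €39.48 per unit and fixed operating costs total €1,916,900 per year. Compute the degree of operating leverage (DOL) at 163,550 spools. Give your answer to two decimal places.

Total contribution margin = 163,550 × €29.71 = €4,859,070.50.
EBIT = €4,859,070.50 − €1,916,900 = €2,942,170.50.
Degree of operating leverage = €4,859,070.50 / €2,942,170.50 = 1.6515.

1.65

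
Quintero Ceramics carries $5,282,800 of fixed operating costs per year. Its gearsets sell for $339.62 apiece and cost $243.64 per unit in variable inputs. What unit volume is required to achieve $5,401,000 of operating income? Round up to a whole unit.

111,313 gearsets

Contribution margin per unit = $339.62 − $243.64 = $95.98.
Need Q such that Q × $95.98 − $5,282,800 = $5,401,000, i.e. Q = $10,683,800 / $95.98 = 111,312.77 → 111,313.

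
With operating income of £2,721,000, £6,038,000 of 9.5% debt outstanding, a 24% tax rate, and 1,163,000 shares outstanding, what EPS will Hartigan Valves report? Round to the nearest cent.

£1.40

Interest = £573,610.00, so EBT = £2,721,000 − £573,610.00 = £2,147,390.00.
After tax at 24%: net income = £2,147,390.00 × 0.76 = £1,632,016.40.
EPS = £1,632,016.40 ÷ 1,163,000 = £1.40.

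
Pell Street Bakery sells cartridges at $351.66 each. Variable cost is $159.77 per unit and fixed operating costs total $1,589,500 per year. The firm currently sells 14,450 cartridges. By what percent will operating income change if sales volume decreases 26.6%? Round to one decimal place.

-62.3%

Total contribution margin = 14,450 × $191.89 = $2,772,810.50.
EBIT = $2,772,810.50 − $1,589,500 = $1,183,310.50.
DOL = contribution ÷ EBIT = $2,772,810.50 ÷ $1,183,310.50 = 2.3433.
Operating income changes by 2.3433 × -26.6% = -62.3%.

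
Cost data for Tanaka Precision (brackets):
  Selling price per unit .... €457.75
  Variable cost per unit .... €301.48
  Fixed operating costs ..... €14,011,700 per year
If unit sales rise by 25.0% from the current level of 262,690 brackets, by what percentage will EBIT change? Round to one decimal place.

+38.0%

Contribution at this volume is 262,690 × €156.27 = €41,050,566.30.
EBIT = €41,050,566.30 − €14,011,700 = €27,038,866.30.
So DOL = total CM / EBIT = €41,050,566.30 / €27,038,866.30 = 1.5182.
So EBIT moves 1.5182 × (+25.0%) = +38.0%.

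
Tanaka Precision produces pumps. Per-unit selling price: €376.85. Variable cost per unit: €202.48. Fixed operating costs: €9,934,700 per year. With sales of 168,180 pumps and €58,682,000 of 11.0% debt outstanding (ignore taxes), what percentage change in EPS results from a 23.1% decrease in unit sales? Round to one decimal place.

-52.4%

Total contribution margin = 168,180 × €174.37 = €29,325,546.60.
Subtracting fixed costs: EBIT = €29,325,546.60 − €9,934,700 = €19,390,846.60.
Interest = €6,455,020.00, so EBIT − I = €12,935,826.60.
DCL = total CM / (EBIT − I) = €29,325,546.60 / €12,935,826.60 = 2.2670.
%ΔEPS = DCL × %ΔSales = 2.2670 × -23.1% = -52.4%.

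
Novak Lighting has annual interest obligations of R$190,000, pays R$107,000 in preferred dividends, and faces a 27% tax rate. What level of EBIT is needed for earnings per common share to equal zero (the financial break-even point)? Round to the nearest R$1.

Grossing the preferred dividend up to pre-tax terms: R$107,000 / (1 − 0.27) = R$146,575.34.
EPS = 0 when EBIT covers interest plus the pre-tax preferred burden: R$190,000 + R$146,575.34 = R$336,575.34.

R$336,575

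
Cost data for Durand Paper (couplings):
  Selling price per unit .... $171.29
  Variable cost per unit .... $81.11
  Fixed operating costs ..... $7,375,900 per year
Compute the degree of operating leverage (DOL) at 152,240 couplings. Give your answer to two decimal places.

Total contribution margin = 152,240 × $90.18 = $13,729,003.20.
Operating income = contribution − fixed costs = $13,729,003.20 − $7,375,900 = $6,353,103.20.
DOL = contribution ÷ EBIT = $13,729,003.20 ÷ $6,353,103.20 = 2.1610.

2.16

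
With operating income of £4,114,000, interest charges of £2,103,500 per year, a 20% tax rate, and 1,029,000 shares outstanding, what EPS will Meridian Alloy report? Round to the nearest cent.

£1.56

Pre-tax income = £4,114,000 − £2,103,500.00 = £2,010,500.00.
Net income = £2,010,500.00 × (1 − 0.20) = £1,608,400.00.
Per share: £1,608,400.00 / 1,029,000 shares = £1.56.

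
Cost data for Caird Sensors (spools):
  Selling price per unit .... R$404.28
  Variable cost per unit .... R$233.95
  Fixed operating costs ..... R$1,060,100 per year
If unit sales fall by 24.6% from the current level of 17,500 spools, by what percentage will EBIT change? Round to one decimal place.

Total contribution margin = 17,500 × R$170.33 = R$2,980,775.00.
EBIT = R$2,980,775.00 − R$1,060,100 = R$1,920,675.00.
So DOL = total CM / EBIT = R$2,980,775.00 / R$1,920,675.00 = 1.5519.
%ΔEBIT = DOL × %ΔSales = 1.5519 × -24.6% = -38.2%.

-38.2%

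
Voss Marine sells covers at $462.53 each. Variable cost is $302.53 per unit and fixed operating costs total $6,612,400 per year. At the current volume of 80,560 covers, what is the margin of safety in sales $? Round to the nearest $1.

Contribution margin per unit = $462.53 − $302.53 = $160.00. Break-even units = $6,612,400 ÷ $160.00 = 41,327.50; break-even revenue = 41,327.50 × $462.53 = $19,115,208.57.
Current sales = 80,560 × $462.53 = $37,261,416.80.
Margin of safety = $37,261,416.80 − $19,115,208.57 = $18,146,208.

$18,146,208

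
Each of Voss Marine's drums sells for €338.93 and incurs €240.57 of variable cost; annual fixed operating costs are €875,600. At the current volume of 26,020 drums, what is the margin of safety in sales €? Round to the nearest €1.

Contribution margin per unit = €338.93 − €240.57 = €98.36. Break-even units = €875,600 ÷ €98.36 = 8,901.99; break-even revenue = 8,901.99 × €338.93 = €3,017,152.38.
Current sales = 26,020 × €338.93 = €8,818,958.60.
Margin of safety = €8,818,958.60 − €3,017,152.38 = €5,801,806.

€5,801,806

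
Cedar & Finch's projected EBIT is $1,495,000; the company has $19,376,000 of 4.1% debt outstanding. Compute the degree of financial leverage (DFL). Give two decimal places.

Annual interest charges come to $794,416.00.
Degree of financial leverage = EBIT / (EBIT − interest) = $1,495,000 / $700,584.00 = 2.1339.

2.13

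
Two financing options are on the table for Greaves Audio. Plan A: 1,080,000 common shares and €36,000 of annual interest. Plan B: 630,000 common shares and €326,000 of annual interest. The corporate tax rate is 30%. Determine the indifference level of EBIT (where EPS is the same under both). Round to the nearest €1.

Set EPS_A = EPS_B: (EBIT − €36,000)(1 − 0.30) ÷ 1,080,000 = (EBIT − €326,000)(1 − 0.30) ÷ 630,000.
The (1 − t) factor cancels: (EBIT − 36,000) × 630,000 = (EBIT − 326,000) × 1,080,000.
Solving, EBIT = (326,000·1,080,000 − 36,000·630,000) / (1,080,000 − 630,000) = 329,400,000,000 / 450,000 = 732,000.00.

€732,000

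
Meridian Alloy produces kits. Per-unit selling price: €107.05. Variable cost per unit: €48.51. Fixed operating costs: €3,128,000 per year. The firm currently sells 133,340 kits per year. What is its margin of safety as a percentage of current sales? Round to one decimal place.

Each unit contributes €107.05 − €48.51 = €58.54. Break-even units = €3,128,000 ÷ €58.54 = 53,433.55; break-even revenue = 53,433.55 × €107.05 = €5,720,061.50.
Current sales = 133,340 × €107.05 = €14,274,047.00.
Margin of safety = (€14,274,047.00 − €5,720,061.50) ÷ €14,274,047.00 = 59.9%.

59.9%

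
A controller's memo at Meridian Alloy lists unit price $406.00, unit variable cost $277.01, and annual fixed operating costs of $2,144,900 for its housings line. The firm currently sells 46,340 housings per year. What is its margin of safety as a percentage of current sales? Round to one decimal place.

64.1%

Contribution margin per unit = $406.00 − $277.01 = $128.99. Break-even units = $2,144,900 ÷ $128.99 = 16,628.42; break-even revenue = 16,628.42 × $406.00 = $6,751,138.85.
Actual sales revenue = 46,340 × $406.00 = $18,814,040.00.
Margin of safety = ($18,814,040.00 − $6,751,138.85) ÷ $18,814,040.00 = 64.1%.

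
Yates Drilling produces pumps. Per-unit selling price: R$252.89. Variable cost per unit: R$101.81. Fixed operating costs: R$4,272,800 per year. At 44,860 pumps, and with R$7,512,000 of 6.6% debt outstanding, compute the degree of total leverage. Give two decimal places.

3.37

Contribution at this volume is 44,860 × R$151.08 = R$6,777,448.80.
EBIT = R$6,777,448.80 − R$4,272,800 = R$2,504,648.80. Interest = R$495,792.00, so EBIT − I = R$2,008,856.80.
DCL = contribution ÷ (EBIT − I) = R$6,777,448.80 ÷ R$2,008,856.80 = 3.3738.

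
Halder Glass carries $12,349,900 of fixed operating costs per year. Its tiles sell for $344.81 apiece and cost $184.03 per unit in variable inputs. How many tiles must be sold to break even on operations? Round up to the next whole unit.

76,813 tiles

Unit CM = price − variable cost = $344.81 − $184.03 = $160.78.
Units to break even: $12,349,900 ÷ $160.78 = 76,812.41, rounded up to 76,813.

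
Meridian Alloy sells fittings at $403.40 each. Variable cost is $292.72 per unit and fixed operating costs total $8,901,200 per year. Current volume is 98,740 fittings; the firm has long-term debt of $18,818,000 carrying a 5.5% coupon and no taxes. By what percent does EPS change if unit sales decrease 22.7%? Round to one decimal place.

-250.0%

Contribution at this volume is 98,740 × $110.68 = $10,928,543.20.
Operating income = contribution − fixed costs = $10,928,543.20 − $8,901,200 = $2,027,343.20.
Interest = $1,034,990.00, so EBIT − I = $992,353.20.
Degree of combined leverage = contribution ÷ (EBIT − I) = $10,928,543.20 ÷ $992,353.20 = 11.0128.
%ΔEPS = DCL × %ΔSales = 11.0128 × -22.7% = -250.0%.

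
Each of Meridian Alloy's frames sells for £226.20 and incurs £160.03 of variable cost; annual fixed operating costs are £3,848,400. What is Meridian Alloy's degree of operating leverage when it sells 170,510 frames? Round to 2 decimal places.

1.52

Total contribution margin = 170,510 × £66.17 = £11,282,646.70.
Operating income = contribution − fixed costs = £11,282,646.70 − £3,848,400 = £7,434,246.70.
Degree of operating leverage = £11,282,646.70 / £7,434,246.70 = 1.5177.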